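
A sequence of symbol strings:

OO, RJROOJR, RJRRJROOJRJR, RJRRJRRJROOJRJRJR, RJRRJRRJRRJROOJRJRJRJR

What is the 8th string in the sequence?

s(k+1) = RJR·s(k)·JR, so each term gains RJR as a prefix and JR as a suffix.
From RJRRJRRJRRJROOJRJRJRJR, 3 further steps: RJRRJRRJRRJROOJRJRJRJR → RJRRJRRJRRJRRJROOJRJRJRJRJR → RJRRJRRJRRJRRJRRJROOJRJRJRJRJRJR → (answer).

RJRRJRRJRRJRRJRRJRRJROOJRJRJRJRJRJRJR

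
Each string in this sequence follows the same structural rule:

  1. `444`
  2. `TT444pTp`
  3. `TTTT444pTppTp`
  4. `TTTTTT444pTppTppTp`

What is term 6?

Each term wraps the previous one in TT on the left and pTp on the right.
From TTTTTT444pTppTppTp, 2 further steps: TTTTTT444pTppTppTp → TTTTTTTT444pTppTppTppTp → (answer).

TTTTTTTTTT444pTppTppTppTppTp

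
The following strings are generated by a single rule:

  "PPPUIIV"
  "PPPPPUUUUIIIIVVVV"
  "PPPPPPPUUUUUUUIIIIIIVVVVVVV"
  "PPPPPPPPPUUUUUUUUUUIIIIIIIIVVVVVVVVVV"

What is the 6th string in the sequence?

PPPPPPPPPPPPPUUUUUUUUUUUUUUUUIIIIIIIIIIIIVVVVVVVVVVVVVVVV

Term n consists of 2n+1 P's, followed by 3n-2 U's, followed by 2n I's, followed by 3n-2 V's (n = 1, 2, …).
Setting n = 6 gives 13, 16, 12, 16 characters in each block.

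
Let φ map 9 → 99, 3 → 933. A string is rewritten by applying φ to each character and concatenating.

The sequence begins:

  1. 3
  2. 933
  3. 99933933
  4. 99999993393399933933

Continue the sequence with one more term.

999999999999999339339993393399999993393399933933

φ(99999993393399933933) expands symbol-by-symbol to 99 99 99 99 99 99 99 933 933 99 933 933 99 99 99 933 933 99 933 933; joining the 20 pieces gives the next term.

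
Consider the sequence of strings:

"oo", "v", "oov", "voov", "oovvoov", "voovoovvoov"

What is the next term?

oovvoovvoovoovvoov

From term 3 onward, concatenate the second-to-last term with the last: oo·v = oov, v·oov = voov, …
Continuing: oovvoov · voovoovvoov gives term 7.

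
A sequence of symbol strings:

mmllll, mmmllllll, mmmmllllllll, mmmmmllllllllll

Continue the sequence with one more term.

Each string has the form m^{n} l^{2n}, where the shown terms are n = 2, 3, 4, 5.
For the next term, n = 6, so the run lengths are 6, 12.

mmmmmmllllllllllll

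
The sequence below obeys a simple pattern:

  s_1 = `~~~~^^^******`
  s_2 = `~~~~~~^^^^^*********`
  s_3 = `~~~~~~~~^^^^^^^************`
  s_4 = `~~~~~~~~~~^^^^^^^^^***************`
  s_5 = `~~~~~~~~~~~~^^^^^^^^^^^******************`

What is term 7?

Reading off run lengths: ~ runs 4, 6, 8, 10, 12; ^ runs 3, 5, 7, 9, 11; * runs 6, 9, 12, 15, 18 — each is linear in n, where the shown terms are n = 2, 3, 4, 5, 6.
Setting n = 8 gives 16, 15, 24 characters in each block.

~~~~~~~~~~~~~~~~^^^^^^^^^^^^^^^************************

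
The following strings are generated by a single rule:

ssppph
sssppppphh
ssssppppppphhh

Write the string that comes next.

Each string has the form s^{n} p^{2n-1} h^{n-1}, where the shown terms are n = 2, 3, 4.
Setting n = 5 gives 5, 9, 4 characters in each block.

sssssppppppppphhhh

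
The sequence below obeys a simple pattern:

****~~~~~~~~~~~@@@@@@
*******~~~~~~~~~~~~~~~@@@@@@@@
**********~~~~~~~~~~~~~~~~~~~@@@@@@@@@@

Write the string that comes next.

*************~~~~~~~~~~~~~~~~~~~~~~~@@@@@@@@@@@@

Each string has the form *^{3n-2} ~^{4n+3} @^{2n+2}, where the shown terms are n = 2, 3, 4.
At n = 5 the blocks have lengths 13, 23, 12.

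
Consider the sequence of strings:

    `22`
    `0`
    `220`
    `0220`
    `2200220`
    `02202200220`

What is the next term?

220022002202200220

Each term (from the third on) is the two preceding terms concatenated in order: term 3 = 22·0 = 220.
So term 7 is 2200220·02202200220.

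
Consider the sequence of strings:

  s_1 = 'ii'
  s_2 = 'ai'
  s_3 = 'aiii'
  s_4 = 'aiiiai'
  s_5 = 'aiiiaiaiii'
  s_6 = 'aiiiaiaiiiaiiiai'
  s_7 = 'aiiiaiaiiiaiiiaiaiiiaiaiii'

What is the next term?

aiiiaiaiiiaiiiaiaiiiaiaiiiaiiiaiaiiiaiiiai

Each term (from the third on) is the previous term followed by the one before it: term 3 = ai·ii = aiii.
The next term joins aiiiaiaiiiaiiiaiaiiiaiaiii and aiiiaiaiiiaiiiai.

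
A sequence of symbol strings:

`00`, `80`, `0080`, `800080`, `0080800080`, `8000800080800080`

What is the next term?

From term 3 onward, concatenate the second-to-last term with the last: 00·80 = 0080, 80·0080 = 800080, …
The next term joins 0080800080 and 8000800080800080.

00808000808000800080800080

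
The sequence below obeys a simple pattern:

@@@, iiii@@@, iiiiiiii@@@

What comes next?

iiiiiiiiiiii@@@

Every step adds iiii at the front: s(k+1) = iiii·s(k).
So the next term is iiii·iiiiiiii@@@.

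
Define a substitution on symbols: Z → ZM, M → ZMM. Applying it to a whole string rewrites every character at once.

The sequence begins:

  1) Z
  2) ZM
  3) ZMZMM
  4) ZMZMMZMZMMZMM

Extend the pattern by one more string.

ZMZMMZMZMMZMMZMZMMZMZMMZMMZMZMMZMM

Applying the rule to each of the 13 symbols of ZMZMMZMZMMZMM gives the pieces ZM ZMM ZM ZMM ZMM ZM ZMM ZM ZMM ZMM ZM ZMM ZMM, which concatenate to the answer.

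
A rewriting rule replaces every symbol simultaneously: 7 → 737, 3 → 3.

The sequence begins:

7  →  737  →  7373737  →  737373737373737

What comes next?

7373737373737373737373737373737

Replace each of the 15 characters of 737373737373737 in place — 737 3 737 3 737 3 737 3 737 3 737 3 737 3 737 — and concatenate.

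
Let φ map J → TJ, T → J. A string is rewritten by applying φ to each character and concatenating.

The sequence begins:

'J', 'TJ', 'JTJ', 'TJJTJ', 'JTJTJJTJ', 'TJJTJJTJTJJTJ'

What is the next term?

Replace each of the 13 characters of TJJTJJTJTJJTJ in place — J TJ TJ J TJ TJ J TJ J TJ TJ J TJ — and concatenate.

JTJTJJTJTJJTJJTJTJJTJ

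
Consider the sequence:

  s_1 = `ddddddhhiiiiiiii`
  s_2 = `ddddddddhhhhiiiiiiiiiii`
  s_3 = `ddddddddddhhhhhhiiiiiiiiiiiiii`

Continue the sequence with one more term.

Term n consists of 2n+2 d's, followed by 2n-2 h's, followed by 3n+2 i's, where the shown terms are n = 2, 3, 4.
At n = 5 the blocks have lengths 12, 8, 17.

ddddddddddddhhhhhhhhiiiiiiiiiiiiiiiii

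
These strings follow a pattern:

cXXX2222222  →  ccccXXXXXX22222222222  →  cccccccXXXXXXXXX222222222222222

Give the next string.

Term n consists of 3n-2 c's, followed by 3n X's, followed by 4n+3 2's (n = 1, 2, …).
At n = 4 the blocks have lengths 10, 12, 19.

ccccccccccXXXXXXXXXXXX2222222222222222222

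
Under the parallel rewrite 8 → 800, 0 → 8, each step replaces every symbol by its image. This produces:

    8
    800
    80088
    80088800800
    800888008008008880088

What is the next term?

φ(800888008008008880088) expands symbol-by-symbol to 800 8 8 800 800 800 8 8 800 8 8 800 8 8 800 800 800 8 8 800 800; joining the 21 pieces gives the next term.

8008880080080088800888008880080080088800800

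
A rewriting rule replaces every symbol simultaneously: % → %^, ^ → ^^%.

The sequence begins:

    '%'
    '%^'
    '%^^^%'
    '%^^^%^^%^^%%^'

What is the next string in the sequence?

Rewriting the 13 symbols of %^^^%^^%^^%%^ one by one yields %^ ^^% ^^% ^^% %^ ^^% ^^% %^ ^^% ^^% %^ %^ ^^%; concatenated:

%^^^%^^%^^%%^^^%^^%%^^^%^^%%^%^^^%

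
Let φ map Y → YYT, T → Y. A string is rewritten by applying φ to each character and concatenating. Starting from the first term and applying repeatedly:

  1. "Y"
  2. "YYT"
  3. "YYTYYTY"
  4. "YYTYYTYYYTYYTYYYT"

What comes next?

Applying the rule to each of the 17 symbols of YYTYYTYYYTYYTYYYT gives the pieces YYT YYT Y YYT YYT Y YYT YYT YYT Y YYT YYT Y YYT YYT YYT Y, which concatenate to the answer.

YYTYYTYYYTYYTYYYTYYTYYTYYYTYYTYYYTYYTYYTY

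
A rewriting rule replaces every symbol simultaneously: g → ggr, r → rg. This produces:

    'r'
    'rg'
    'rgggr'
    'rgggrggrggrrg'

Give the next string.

Rewriting the 13 symbols of rgggrggrggrrg one by one yields rg ggr ggr ggr rg ggr ggr rg ggr ggr rg rg ggr; concatenated:

rgggrggrggrrgggrggrrgggrggrrgrgggr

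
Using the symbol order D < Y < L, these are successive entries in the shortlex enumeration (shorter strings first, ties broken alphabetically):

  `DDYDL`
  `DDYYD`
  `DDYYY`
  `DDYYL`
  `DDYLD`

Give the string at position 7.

DDYLL

Continuing the enumeration 2 steps past DDYLD: DDYLD → DDYLY → (answer).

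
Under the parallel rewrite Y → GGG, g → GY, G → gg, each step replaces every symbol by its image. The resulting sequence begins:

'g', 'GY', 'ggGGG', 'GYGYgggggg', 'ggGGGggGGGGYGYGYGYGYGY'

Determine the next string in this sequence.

Replace each of the 22 characters of ggGGGggGGGGYGYGYGYGYGY in place — GY GY gg gg gg GY GY gg gg gg gg GGG gg GGG gg GGG gg GGG gg GGG gg GGG — and concatenate.

GYGYggggggGYGYggggggggGGGggGGGggGGGggGGGggGGGggGGG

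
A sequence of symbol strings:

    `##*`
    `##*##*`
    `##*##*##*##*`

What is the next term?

Each string is two copies of the previous one concatenated.
Doubling ##*##*##*##*:

##*##*##*##*##*##*##*##*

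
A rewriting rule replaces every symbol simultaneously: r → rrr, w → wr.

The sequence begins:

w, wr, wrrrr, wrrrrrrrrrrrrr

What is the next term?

φ(wrrrrrrrrrrrrr) expands symbol-by-symbol to wr rrr rrr rrr rrr rrr rrr rrr rrr rrr rrr rrr rrr rrr; joining the 14 pieces gives the next term.

wrrrrrrrrrrrrrrrrrrrrrrrrrrrrrrrrrrrrrrrr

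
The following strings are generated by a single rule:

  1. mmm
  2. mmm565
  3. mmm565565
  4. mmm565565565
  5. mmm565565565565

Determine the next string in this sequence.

The strings grow by a fixed suffix 565 each time.
One more step from mmm565565565565 gives the answer.

mmm565565565565565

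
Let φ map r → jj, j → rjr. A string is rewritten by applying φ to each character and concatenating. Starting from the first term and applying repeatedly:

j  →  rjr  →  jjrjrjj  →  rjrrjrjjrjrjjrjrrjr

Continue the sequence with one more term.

φ(rjrrjrjjrjrjjrjrrjr) expands symbol-by-symbol to jj rjr jj jj rjr jj rjr rjr jj rjr jj rjr rjr jj rjr jj jj rjr jj; joining the 19 pieces gives the next term.

jjrjrjjjjrjrjjrjrrjrjjrjrjjrjrrjrjjrjrjjjjrjrjj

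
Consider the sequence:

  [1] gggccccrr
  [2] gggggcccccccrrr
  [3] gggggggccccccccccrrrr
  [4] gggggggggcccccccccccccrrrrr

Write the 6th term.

The n-th term is 2n+1 g's then 3n+1 c's then n+1 r's (n = 1, 2, …).
Setting n = 6 gives 13, 19, 7 characters in each block.

gggggggggggggcccccccccccccccccccrrrrrrr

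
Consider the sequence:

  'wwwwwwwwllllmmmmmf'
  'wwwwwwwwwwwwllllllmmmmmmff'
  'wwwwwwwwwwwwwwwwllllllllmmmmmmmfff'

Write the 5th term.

wwwwwwwwwwwwwwwwwwwwwwwwllllllllllllmmmmmmmmmfffff

Each string has the form w^{4n} l^{2n} m^{n+3} f^{n-1}, where the shown terms are n = 2, 3, 4.
At n = 6 the blocks have lengths 24, 12, 9, 5.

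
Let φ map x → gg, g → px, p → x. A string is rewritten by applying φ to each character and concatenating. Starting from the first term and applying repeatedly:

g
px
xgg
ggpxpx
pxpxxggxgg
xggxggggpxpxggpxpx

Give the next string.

Rewriting the 18 symbols of xggxggggpxpxggpxpx one by one yields gg px px gg px px px px x gg x gg px px x gg x gg; concatenated:

ggpxpxggpxpxpxpxxggxggpxpxxggxgg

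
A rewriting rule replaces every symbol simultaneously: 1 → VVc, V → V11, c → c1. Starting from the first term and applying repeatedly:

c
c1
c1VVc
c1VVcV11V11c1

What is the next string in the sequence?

Applying the rule to each of the 13 symbols of c1VVcV11V11c1 gives the pieces c1 VVc V11 V11 c1 V11 VVc VVc V11 VVc VVc c1 VVc, which concatenate to the answer.

c1VVcV11V11c1V11VVcVVcV11VVcVVcc1VVc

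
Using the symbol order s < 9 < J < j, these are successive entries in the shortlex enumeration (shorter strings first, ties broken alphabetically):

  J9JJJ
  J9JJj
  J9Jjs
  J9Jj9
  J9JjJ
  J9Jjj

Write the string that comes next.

J9jss

Treat J9Jjj as a base-4 numeral over the given alphabet and add one, carrying through any trailing j's.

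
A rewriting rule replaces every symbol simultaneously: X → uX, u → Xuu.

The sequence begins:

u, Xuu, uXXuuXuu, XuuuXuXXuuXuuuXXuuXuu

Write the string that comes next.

Rewriting the 21 symbols of XuuuXuXXuuXuuuXXuuXuu one by one yields uX Xuu Xuu Xuu uX Xuu uX uX Xuu Xuu uX Xuu Xuu Xuu uX uX Xuu Xuu uX Xuu Xuu; concatenated:

uXXuuXuuXuuuXXuuuXuXXuuXuuuXXuuXuuXuuuXuXXuuXuuuXXuuXuu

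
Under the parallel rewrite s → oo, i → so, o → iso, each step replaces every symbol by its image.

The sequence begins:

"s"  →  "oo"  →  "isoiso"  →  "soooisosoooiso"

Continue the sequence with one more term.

φ(soooisosoooiso) expands symbol-by-symbol to oo iso iso iso so oo iso oo iso iso iso so oo iso; joining the 14 pieces gives the next term.

ooisoisoisosoooisoooisoisoisosoooiso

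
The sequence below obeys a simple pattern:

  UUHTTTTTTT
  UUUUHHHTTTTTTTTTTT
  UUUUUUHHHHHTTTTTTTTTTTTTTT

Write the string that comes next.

Reading off run lengths: U runs 2, 4, 6; H runs 1, 3, 5; T runs 7, 11, 15 — each is linear in n (n = 1, 2, …).
For the next term, n = 4, so the run lengths are 8, 7, 19.

UUUUUUUUHHHHHHHTTTTTTTTTTTTTTTTTTT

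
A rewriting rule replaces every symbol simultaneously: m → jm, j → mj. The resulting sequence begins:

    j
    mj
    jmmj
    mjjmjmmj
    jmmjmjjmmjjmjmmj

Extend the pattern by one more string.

φ(jmmjmjjmmjjmjmmj) expands symbol-by-symbol to mj jm jm mj jm mj mj jm jm mj mj jm mj jm jm mj; joining the 16 pieces gives the next term.

mjjmjmmjjmmjmjjmjmmjmjjmmjjmjmmj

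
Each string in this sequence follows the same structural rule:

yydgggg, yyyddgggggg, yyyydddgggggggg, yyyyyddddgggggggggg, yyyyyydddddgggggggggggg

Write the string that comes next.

Each string has the form y^{n} d^{n-1} g^{2n}, where the shown terms are n = 2, 3, 4, 5, 6.
Setting n = 7 gives 7, 6, 14 characters in each block.

yyyyyyyddddddgggggggggggggg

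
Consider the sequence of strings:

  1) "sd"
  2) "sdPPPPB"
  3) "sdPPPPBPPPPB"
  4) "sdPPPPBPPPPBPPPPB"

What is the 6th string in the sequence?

sdPPPPBPPPPBPPPPBPPPPBPPPPB

The strings grow by a fixed suffix PPPPB each time.
From sdPPPPBPPPPBPPPPB, 2 further steps: sdPPPPBPPPPBPPPPB → sdPPPPBPPPPBPPPPBPPPPB → (answer).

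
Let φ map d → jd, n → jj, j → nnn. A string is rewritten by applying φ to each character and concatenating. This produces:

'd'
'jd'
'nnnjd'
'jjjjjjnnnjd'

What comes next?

Expanding jjjjjjnnnjd: j→nnn, j→nnn, j→nnn, j→nnn, j→nnn, j→nnn, n→jj, n→jj, n→jj, j→nnn, d→jd. Concatenated: nnn nnn nnn nnn nnn nnn jj jj jj nnn jd.

nnnnnnnnnnnnnnnnnnjjjjjjnnnjd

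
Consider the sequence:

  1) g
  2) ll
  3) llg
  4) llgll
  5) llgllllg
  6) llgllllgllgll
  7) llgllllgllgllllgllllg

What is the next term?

From term 3 onward, concatenate the last term with the second-to-last: ll·g = llg, llg·ll = llgll, …
The next term joins llgllllgllgllllgllllg and llgllllgllgll.

llgllllgllgllllgllllgllgllllgllgll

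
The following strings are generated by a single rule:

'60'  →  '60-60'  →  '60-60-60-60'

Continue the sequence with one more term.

60-60-60-60-60-60-60-60

Every step duplicates the string with '-' between the halves.
So the next term is two copies of 60-60-60-60 with '-' between the halves.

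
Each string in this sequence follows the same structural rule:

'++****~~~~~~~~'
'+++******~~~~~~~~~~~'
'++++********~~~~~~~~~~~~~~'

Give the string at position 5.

++++++************~~~~~~~~~~~~~~~~~~~~

Each string has the form +^{n-1} *^{2n-2} ~^{3n-1}, where the shown terms are n = 3, 4, 5.
Setting n = 7 gives 6, 12, 20 characters in each block.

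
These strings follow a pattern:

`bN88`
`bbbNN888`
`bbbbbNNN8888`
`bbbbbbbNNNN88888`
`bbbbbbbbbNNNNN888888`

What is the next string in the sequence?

bbbbbbbbbbbNNNNNN8888888

Reading off run lengths: b runs 1, 3, 5, 7, 9; N runs 1, 2, 3, 4, 5; 8 runs 2, 3, 4, 5, 6 — each is linear in n (n = 1, 2, …).
At n = 6 the blocks have lengths 11, 6, 7.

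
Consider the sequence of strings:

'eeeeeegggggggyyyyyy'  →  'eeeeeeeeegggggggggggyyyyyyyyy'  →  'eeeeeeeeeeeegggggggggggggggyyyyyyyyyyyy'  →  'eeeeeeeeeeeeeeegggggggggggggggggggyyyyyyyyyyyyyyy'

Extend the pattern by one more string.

eeeeeeeeeeeeeeeeeegggggggggggggggggggggggyyyyyyyyyyyyyyyyyy

The n-th term is 3n e's then 4n-1 g's then 3n y's, where the shown terms are n = 2, 3, 4, 5.
Setting n = 6 gives 18, 23, 18 characters in each block.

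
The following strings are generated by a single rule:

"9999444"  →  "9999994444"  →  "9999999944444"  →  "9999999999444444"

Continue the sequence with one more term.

Each string has the form 9^{2n} 4^{n+1}, where the shown terms are n = 2, 3, 4, 5.
At n = 6 the blocks have lengths 12, 7.

9999999999994444444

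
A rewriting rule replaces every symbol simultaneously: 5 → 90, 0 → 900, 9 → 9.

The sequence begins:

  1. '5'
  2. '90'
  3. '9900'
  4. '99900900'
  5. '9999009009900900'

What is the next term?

Applying the rule to each of the 16 symbols of 9999009009900900 gives the pieces 9 9 9 9 900 900 9 900 900 9 9 900 900 9 900 900, which concatenate to the answer.

99999009009900900999009009900900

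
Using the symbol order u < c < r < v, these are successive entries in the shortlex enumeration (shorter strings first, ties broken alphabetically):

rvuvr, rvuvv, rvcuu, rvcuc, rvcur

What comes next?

rvcuv

The successor of rvcur increments the rightmost position that isn't already v and resets every position after it to u.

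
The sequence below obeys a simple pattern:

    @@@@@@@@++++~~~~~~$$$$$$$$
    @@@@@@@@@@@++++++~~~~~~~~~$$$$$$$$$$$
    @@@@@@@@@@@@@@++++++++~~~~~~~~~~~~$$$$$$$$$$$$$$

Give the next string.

@@@@@@@@@@@@@@@@@++++++++++~~~~~~~~~~~~~~~$$$$$$$$$$$$$$$$$

Reading off run lengths: @ runs 8, 11, 14; + runs 4, 6, 8; ~ runs 6, 9, 12; $ runs 8, 11, 14 — each is linear in n, where the shown terms are n = 2, 3, 4.
Setting n = 5 gives 17, 10, 15, 17 characters in each block.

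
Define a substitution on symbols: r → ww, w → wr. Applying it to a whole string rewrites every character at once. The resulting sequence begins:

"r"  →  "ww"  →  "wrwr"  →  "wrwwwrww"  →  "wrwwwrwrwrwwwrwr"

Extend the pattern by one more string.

Rewriting the 16 symbols of wrwwwrwrwrwwwrwr one by one yields wr ww wr wr wr ww wr ww wr ww wr wr wr ww wr ww; concatenated:

wrwwwrwrwrwwwrwwwrwwwrwrwrwwwrww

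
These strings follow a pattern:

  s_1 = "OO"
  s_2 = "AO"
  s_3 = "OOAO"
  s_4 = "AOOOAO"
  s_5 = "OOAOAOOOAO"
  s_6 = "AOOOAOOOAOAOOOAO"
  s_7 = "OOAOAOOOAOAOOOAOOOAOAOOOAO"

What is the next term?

From term 3 onward, concatenate the second-to-last term with the last: OO·AO = OOAO, AO·OOAO = AOOOAO, …
Continuing: AOOOAOOOAOAOOOAO · OOAOAOOOAOAOOOAOOOAOAOOOAO gives term 8.

AOOOAOOOAOAOOOAOOOAOAOOOAOAOOOAOOOAOAOOOAO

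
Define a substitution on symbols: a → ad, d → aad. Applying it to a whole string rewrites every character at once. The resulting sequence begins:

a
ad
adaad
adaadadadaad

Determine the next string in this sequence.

Rewriting each symbol of adaadadadaad: a→ad, d→aad, a→ad, a→ad, d→aad, a→ad, d→aad, a→ad, d→aad, a→ad, a→ad, d→aad, which concatenates to ad aad ad ad aad ad aad ad aad ad ad aad.

adaadadadaadadaadadaadadadaad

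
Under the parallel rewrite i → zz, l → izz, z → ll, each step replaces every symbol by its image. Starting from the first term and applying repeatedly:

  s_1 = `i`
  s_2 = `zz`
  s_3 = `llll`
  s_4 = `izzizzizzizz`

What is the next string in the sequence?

Expanding izzizzizzizz: i→zz, z→ll, z→ll, i→zz, z→ll, z→ll, i→zz, z→ll, z→ll, i→zz, z→ll, z→ll. Concatenated: zz ll ll zz ll ll zz ll ll zz ll ll.

zzllllzzllllzzllllzzllll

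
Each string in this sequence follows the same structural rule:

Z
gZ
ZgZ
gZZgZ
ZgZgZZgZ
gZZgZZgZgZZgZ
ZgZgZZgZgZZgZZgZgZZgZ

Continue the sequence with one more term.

gZZgZZgZgZZgZZgZgZZgZgZZgZZgZgZZgZ

From term 3 onward, concatenate the second-to-last term with the last: Z·gZ = ZgZ, gZ·ZgZ = gZZgZ, …
The next term joins gZZgZZgZgZZgZ and ZgZgZZgZgZZgZZgZgZZgZ.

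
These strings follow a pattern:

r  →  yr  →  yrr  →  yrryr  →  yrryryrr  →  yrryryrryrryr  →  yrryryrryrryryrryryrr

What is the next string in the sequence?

This is a Fibonacci-style word recurrence s(k) = s(k−1)·s(k−2): e.g. yr·r = yrr.
Continuing: yrryryrryrryryrryryrr · yrryryrryrryr gives term 8.

yrryryrryrryryrryryrryrryryrryrryr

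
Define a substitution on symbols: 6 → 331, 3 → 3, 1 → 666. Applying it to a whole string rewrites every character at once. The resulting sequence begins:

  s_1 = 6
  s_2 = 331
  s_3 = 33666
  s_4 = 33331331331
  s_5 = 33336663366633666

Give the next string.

Rewriting the 17 symbols of 33336663366633666 one by one yields 3 3 3 3 331 331 331 3 3 331 331 331 3 3 331 331 331; concatenated:

33333313313313333133133133331331331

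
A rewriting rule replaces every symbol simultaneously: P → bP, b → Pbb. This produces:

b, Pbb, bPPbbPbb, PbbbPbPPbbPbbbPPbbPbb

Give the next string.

bPPbbPbbPbbbPPbbbPbPPbbPbbbPPbbPbbPbbbPbPPbbPbbbPPbbPbb

φ(PbbbPbPPbbPbbbPPbbPbb) expands symbol-by-symbol to bP Pbb Pbb Pbb bP Pbb bP bP Pbb Pbb bP Pbb Pbb Pbb bP bP Pbb Pbb bP Pbb Pbb; joining the 21 pieces gives the next term.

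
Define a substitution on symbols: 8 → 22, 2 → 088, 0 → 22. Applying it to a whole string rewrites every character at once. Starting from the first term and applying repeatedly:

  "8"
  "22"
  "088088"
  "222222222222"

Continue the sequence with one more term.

Expanding 222222222222: 2→088, 2→088, 2→088, 2→088, 2→088, 2→088, 2→088, 2→088, 2→088, 2→088, 2→088, 2→088. Concatenated: 088 088 088 088 088 088 088 088 088 088 088 088.

088088088088088088088088088088088088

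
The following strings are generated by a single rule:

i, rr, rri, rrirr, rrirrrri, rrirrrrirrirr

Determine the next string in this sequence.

rrirrrrirrirrrrirrrri

Each term (from the third on) is the previous term followed by the one before it: term 3 = rr·i = rri.
The next term joins rrirrrrirrirr and rrirrrri.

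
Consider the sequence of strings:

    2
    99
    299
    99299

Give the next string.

29999299

This is a Fibonacci-style word recurrence s(k) = s(k−2)·s(k−1): e.g. 2·99 = 299.
So term 5 is 299·99299.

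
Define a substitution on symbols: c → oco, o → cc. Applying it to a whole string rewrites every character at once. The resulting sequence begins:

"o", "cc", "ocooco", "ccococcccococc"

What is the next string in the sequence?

Rewriting the 14 symbols of ccococcccococc one by one yields oco oco cc oco cc oco oco oco oco cc oco cc oco oco; concatenated:

ocoococcococcocoocoocoococcococcocooco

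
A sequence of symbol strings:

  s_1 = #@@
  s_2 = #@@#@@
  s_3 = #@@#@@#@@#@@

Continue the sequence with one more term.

Every step duplicates the string.
So the next term is two copies of #@@#@@#@@#@@.

#@@#@@#@@#@@#@@#@@#@@#@@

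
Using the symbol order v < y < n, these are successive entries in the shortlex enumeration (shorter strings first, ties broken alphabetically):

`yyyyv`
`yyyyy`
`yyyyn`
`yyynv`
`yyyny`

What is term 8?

Advancing 3 positions from yyyny through yyyny → yyynn → yynvv reaches term 8.

yynvy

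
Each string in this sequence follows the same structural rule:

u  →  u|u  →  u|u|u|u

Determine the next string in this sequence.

u|u|u|u|u|u|u|u

s(k+1) = s(k)·|·s(k) — each term doubles the last with '|' between the halves.
One more doubling of u|u|u|u gives the answer.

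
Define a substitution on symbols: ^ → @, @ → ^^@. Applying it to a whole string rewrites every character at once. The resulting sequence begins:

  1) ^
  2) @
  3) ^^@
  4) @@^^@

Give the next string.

^^@^^@@@^^@

Expanding @@^^@: @→^^@, @→^^@, ^→@, ^→@, @→^^@. Concatenated: ^^@ ^^@ @ @ ^^@.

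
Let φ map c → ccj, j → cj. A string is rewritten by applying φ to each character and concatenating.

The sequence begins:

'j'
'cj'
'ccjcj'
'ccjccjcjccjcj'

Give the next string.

Replace each of the 13 characters of ccjccjcjccjcj in place — ccj ccj cj ccj ccj cj ccj cj ccj ccj cj ccj cj — and concatenate.

ccjccjcjccjccjcjccjcjccjccjcjccjcj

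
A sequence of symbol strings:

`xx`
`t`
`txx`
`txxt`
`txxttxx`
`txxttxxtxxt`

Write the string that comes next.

txxttxxtxxttxxttxx

This is a Fibonacci-style word recurrence s(k) = s(k−1)·s(k−2): e.g. t·xx = txx.
The next term joins txxttxxtxxt and txxttxx.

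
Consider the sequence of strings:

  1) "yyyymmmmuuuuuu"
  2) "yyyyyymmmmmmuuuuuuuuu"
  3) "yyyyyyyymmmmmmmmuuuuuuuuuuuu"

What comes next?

The n-th term is 2n y's then 2n m's then 3n u's, where the shown terms are n = 2, 3, 4.
At n = 5 the blocks have lengths 10, 10, 15.

yyyyyyyyyymmmmmmmmmmuuuuuuuuuuuuuuu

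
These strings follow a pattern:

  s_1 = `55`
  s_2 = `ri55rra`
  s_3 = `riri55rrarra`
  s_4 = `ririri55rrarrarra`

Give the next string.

s(k+1) = ri·s(k)·rra, so each term gains ri as a prefix and rra as a suffix.
So the next term is ri·ririri55rrarrarra·rra.

riririri55rrarrarrarra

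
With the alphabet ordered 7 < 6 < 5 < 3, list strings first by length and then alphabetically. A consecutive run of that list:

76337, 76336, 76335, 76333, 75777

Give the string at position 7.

Stepping forward 2 times from 75777: 75777 → 75776, then the target.

75775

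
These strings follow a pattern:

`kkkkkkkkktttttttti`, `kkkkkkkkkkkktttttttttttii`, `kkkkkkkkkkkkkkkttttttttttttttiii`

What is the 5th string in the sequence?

Each string has the form k^{3n+3} t^{3n+2} i^{n-1}, where the shown terms are n = 2, 3, 4.
At n = 6 the blocks have lengths 21, 20, 5.

kkkkkkkkkkkkkkkkkkkkkttttttttttttttttttttiiiii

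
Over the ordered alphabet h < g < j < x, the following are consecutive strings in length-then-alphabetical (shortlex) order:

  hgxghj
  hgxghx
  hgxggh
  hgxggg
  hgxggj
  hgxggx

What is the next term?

hgxgjh

Treat hgxggx as a base-4 numeral over the given alphabet and add one, carrying through any trailing x's.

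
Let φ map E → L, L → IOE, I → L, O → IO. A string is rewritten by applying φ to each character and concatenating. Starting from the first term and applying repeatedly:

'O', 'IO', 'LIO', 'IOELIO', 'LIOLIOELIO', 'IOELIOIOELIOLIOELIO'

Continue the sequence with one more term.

LIOLIOELIOLIOLIOELIOIOELIOLIOELIO

Applying the rule to each of the 19 symbols of IOELIOIOELIOLIOELIO gives the pieces L IO L IOE L IO L IO L IOE L IO IOE L IO L IOE L IO, which concatenate to the answer.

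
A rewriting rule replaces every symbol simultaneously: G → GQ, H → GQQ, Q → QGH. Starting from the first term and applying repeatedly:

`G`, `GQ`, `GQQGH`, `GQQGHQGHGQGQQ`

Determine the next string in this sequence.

Rewriting the 13 symbols of GQQGHQGHGQGQQ one by one yields GQ QGH QGH GQ GQQ QGH GQ GQQ GQ QGH GQ QGH QGH; concatenated:

GQQGHQGHGQGQQQGHGQGQQGQQGHGQQGHQGH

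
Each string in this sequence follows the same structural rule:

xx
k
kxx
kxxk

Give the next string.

kxxkkxx

Each term (from the third on) is the previous term followed by the one before it: term 3 = k·xx = kxx.
The next term joins kxxk and kxx.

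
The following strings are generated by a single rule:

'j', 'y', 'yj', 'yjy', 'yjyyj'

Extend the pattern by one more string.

yjyyjyjy

From term 3 onward, concatenate the last term with the second-to-last: y·j = yj, yj·y = yjy, …
The next term joins yjyyj and yjy.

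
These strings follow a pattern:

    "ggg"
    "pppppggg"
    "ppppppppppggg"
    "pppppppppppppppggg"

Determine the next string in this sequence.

Every step adds ppppp at the front: s(k+1) = ppppp·s(k).
Applying this once more to pppppppppppppppggg:

ppppppppppppppppppppggg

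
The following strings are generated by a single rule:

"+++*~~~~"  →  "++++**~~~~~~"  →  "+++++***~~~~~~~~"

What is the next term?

++++++****~~~~~~~~~~

The n-th term is n+1 +'s then n-1 *'s then 2n ~'s, where the shown terms are n = 2, 3, 4.
Setting n = 5 gives 6, 4, 10 characters in each block.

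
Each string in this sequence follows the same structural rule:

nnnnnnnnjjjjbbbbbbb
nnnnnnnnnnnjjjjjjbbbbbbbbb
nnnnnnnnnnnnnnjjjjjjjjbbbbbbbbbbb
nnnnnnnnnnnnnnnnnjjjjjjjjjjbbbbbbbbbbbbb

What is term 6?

Reading off run lengths: n runs 8, 11, 14, 17; j runs 4, 6, 8, 10; b runs 7, 9, 11, 13 — each is linear in n, where the shown terms are n = 2, 3, 4, 5.
For term 6, n = 7, so the run lengths are 23, 14, 17.

nnnnnnnnnnnnnnnnnnnnnnnjjjjjjjjjjjjjjbbbbbbbbbbbbbbbbb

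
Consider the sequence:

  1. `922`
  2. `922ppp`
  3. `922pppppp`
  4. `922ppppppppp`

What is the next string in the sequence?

Each term is the previous one with ppp appended.
One more step from 922ppppppppp gives the answer.

922pppppppppppp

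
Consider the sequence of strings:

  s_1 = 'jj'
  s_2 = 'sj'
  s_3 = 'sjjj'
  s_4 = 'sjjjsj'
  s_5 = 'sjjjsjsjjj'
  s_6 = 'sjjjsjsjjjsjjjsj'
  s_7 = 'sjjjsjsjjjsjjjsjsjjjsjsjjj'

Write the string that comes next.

sjjjsjsjjjsjjjsjsjjjsjsjjjsjjjsjsjjjsjjjsj

This is a Fibonacci-style word recurrence s(k) = s(k−1)·s(k−2): e.g. sj·jj = sjjj.
The next term joins sjjjsjsjjjsjjjsjsjjjsjsjjj and sjjjsjsjjjsjjjsj.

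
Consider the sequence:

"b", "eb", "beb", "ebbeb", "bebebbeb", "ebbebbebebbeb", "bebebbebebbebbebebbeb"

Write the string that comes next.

From term 3 onward, concatenate the second-to-last term with the last: b·eb = beb, eb·beb = ebbeb, …
The next term joins ebbebbebebbeb and bebebbebebbebbebebbeb.

ebbebbebebbebbebebbebebbebbebebbeb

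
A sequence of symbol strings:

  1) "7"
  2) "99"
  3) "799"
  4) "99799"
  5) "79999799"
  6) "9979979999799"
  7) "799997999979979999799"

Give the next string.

9979979999799799997999979979999799

Each term (from the third on) is the two preceding terms concatenated in order: term 3 = 7·99 = 799.
Continuing: 9979979999799 · 799997999979979999799 gives term 8.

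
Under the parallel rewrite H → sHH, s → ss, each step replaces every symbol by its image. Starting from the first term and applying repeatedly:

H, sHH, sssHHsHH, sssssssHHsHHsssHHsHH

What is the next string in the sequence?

Rewriting the 20 symbols of sssssssHHsHHsssHHsHH one by one yields ss ss ss ss ss ss ss sHH sHH ss sHH sHH ss ss ss sHH sHH ss sHH sHH; concatenated:

sssssssssssssssHHsHHsssHHsHHsssssssHHsHHsssHHsHH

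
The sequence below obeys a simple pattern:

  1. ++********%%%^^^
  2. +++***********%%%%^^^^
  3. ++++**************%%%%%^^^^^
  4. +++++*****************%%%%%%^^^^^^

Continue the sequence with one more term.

++++++********************%%%%%%%^^^^^^^

Reading off run lengths: + runs 2, 3, 4, 5; * runs 8, 11, 14, 17; % runs 3, 4, 5, 6; ^ runs 3, 4, 5, 6 — each is linear in n, where the shown terms are n = 3, 4, 5, 6.
For the next term, n = 7, so the run lengths are 6, 20, 7, 7.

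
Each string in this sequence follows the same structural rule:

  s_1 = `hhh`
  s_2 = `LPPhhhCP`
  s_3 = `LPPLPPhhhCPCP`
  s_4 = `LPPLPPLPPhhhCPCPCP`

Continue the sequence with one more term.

s(k+1) = LPP·s(k)·CP, so each term gains LPP as a prefix and CP as a suffix.
Applying this once more to LPPLPPLPPhhhCPCPCP:

LPPLPPLPPLPPhhhCPCPCPCP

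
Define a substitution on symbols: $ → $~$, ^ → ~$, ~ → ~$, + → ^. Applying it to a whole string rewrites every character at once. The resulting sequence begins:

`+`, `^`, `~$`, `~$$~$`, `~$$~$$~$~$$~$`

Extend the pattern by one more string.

φ(~$$~$$~$~$$~$) expands symbol-by-symbol to ~$ $~$ $~$ ~$ $~$ $~$ ~$ $~$ ~$ $~$ $~$ ~$ $~$; joining the 13 pieces gives the next term.

~$$~$$~$~$$~$$~$~$$~$~$$~$$~$~$$~$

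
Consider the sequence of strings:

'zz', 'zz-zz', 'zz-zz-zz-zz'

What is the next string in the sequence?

Every step duplicates the string with '-' between the halves.
So the next term is two copies of zz-zz-zz-zz with '-' between the halves.

zz-zz-zz-zz-zz-zz-zz-zz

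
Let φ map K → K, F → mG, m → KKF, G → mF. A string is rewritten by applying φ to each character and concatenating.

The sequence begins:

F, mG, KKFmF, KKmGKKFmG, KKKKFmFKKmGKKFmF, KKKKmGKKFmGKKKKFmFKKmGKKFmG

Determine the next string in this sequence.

Rewriting the 27 symbols of KKKKmGKKFmGKKKKFmFKKmGKKFmG one by one yields K K K K KKF mF K K mG KKF mF K K K K mG KKF mG K K KKF mF K K mG KKF mF; concatenated:

KKKKKKFmFKKmGKKFmFKKKKmGKKFmGKKKKFmFKKmGKKFmF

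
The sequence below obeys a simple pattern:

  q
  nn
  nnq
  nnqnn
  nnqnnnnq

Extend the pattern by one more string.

From term 3 onward, concatenate the last term with the second-to-last: nn·q = nnq, nnq·nn = nnqnn, …
The next term joins nnqnnnnq and nnqnn.

nnqnnnnqnnqnn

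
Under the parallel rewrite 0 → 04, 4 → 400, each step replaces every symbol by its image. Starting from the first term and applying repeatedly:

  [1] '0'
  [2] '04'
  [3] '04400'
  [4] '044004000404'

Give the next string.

Expanding 044004000404: 0→04, 4→400, 4→400, 0→04, 0→04, 4→400, 0→04, 0→04, 0→04, 4→400, 0→04, 4→400. Concatenated: 04 400 400 04 04 400 04 04 04 400 04 400.

04400400040440004040440004400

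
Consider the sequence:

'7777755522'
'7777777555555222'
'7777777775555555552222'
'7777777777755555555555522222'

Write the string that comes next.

Term n consists of 2n+3 7's, followed by 3n 5's, followed by n+1 2's (n = 1, 2, …).
For the next term, n = 5, so the run lengths are 13, 15, 6.

7777777777777555555555555555222222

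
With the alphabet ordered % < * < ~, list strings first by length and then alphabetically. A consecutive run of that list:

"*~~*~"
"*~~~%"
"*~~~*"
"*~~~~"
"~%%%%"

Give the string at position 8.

~%%*%

Advancing 3 positions from ~%%%% through ~%%%% → ~%%%* → ~%%%~ reaches term 8.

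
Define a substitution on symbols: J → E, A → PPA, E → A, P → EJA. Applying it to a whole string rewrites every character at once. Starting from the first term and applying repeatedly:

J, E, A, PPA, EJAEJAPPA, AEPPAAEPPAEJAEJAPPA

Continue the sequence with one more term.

PPAAEJAEJAPPAPPAAEJAEJAPPAAEPPAAEPPAEJAEJAPPA

Replace each of the 19 characters of AEPPAAEPPAEJAEJAPPA in place — PPA A EJA EJA PPA PPA A EJA EJA PPA A E PPA A E PPA EJA EJA PPA — and concatenate.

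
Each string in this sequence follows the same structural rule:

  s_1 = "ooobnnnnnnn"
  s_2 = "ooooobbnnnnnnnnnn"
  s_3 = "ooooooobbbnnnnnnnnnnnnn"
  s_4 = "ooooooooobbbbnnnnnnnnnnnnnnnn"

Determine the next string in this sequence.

Each string has the form o^{2n-1} b^{n-1} n^{3n+1}, where the shown terms are n = 2, 3, 4, 5.
For the next term, n = 6, so the run lengths are 11, 5, 19.

ooooooooooobbbbbnnnnnnnnnnnnnnnnnnn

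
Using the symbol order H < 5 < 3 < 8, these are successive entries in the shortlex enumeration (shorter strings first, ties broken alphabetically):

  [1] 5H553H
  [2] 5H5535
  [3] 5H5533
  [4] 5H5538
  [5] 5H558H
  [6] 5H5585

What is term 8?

5H5588

Stepping forward 2 times from 5H5585: 5H5585 → 5H5583, then the target.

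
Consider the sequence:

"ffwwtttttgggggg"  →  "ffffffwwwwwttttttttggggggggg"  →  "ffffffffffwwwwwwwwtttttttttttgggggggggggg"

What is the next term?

ffffffffffffffwwwwwwwwwwwttttttttttttttggggggggggggggg

The n-th term is 4n-2 f's then 3n-1 w's then 3n+2 t's then 3n+3 g's (n = 1, 2, …).
At n = 4 the blocks have lengths 14, 11, 14, 15.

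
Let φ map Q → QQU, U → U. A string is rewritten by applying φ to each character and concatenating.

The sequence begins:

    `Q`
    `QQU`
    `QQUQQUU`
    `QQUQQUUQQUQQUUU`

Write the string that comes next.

QQUQQUUQQUQQUUUQQUQQUUQQUQQUUUU

Replace each of the 15 characters of QQUQQUUQQUQQUUU in place — QQU QQU U QQU QQU U U QQU QQU U QQU QQU U U U — and concatenate.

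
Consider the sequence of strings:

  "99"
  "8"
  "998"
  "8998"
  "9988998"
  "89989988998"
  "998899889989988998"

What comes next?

89989988998998899889989988998

From term 3 onward, concatenate the second-to-last term with the last: 99·8 = 998, 8·998 = 8998, …
The next term joins 89989988998 and 998899889989988998.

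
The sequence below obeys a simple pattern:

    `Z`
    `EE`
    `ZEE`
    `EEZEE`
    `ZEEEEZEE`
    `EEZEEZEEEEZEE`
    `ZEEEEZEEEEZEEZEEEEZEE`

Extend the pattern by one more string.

EEZEEZEEEEZEEZEEEEZEEEEZEEZEEEEZEE

Each term (from the third on) is the two preceding terms concatenated in order: term 3 = Z·EE = ZEE.
So term 8 is EEZEEZEEEEZEE·ZEEEEZEEEEZEEZEEEEZEE.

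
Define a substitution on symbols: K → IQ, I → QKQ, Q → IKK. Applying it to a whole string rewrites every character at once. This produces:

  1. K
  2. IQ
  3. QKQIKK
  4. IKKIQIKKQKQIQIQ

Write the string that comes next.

QKQIQIQQKQIKKQKQIQIQIKKIQIKKQKQIKKQKQIKK

Replace each of the 15 characters of IKKIQIKKQKQIQIQ in place — QKQ IQ IQ QKQ IKK QKQ IQ IQ IKK IQ IKK QKQ IKK QKQ IKK — and concatenate.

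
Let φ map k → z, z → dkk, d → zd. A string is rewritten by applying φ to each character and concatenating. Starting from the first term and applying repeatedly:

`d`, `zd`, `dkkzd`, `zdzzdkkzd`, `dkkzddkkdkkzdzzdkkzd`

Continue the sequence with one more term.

Rewriting the 20 symbols of dkkzddkkdkkzdzzdkkzd one by one yields zd z z dkk zd zd z z zd z z dkk zd dkk dkk zd z z dkk zd; concatenated:

zdzzdkkzdzdzzzdzzdkkzddkkdkkzdzzdkkzd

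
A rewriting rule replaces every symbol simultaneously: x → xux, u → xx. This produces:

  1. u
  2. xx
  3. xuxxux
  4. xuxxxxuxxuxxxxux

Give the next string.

xuxxxxuxxuxxuxxuxxxxuxxuxxxxuxxuxxuxxuxxxxux

φ(xuxxxxuxxuxxxxux) expands symbol-by-symbol to xux xx xux xux xux xux xx xux xux xx xux xux xux xux xx xux; joining the 16 pieces gives the next term.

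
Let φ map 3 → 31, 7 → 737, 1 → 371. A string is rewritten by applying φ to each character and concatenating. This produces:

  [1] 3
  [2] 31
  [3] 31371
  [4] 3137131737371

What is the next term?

Replace each of the 13 characters of 3137131737371 in place — 31 371 31 737 371 31 371 737 31 737 31 737 371 — and concatenate.

3137131737371313717373173731737371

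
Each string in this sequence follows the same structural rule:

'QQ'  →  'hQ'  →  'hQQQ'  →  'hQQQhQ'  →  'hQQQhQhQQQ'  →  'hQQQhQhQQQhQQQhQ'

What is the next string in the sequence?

hQQQhQhQQQhQQQhQhQQQhQhQQQ

Each term (from the third on) is the previous term followed by the one before it: term 3 = hQ·QQ = hQQQ.
Continuing: hQQQhQhQQQhQQQhQ · hQQQhQhQQQ gives term 7.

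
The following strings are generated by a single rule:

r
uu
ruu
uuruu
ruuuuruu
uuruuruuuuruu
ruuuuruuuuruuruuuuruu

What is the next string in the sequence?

uuruuruuuuruuruuuuruuuuruuruuuuruu

Each term (from the third on) is the two preceding terms concatenated in order: term 3 = r·uu = ruu.
The next term joins uuruuruuuuruu and ruuuuruuuuruuruuuuruu.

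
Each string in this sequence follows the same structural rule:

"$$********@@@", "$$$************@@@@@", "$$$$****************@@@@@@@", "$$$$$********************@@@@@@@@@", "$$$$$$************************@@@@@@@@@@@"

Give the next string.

The n-th term is n $'s then 4n *'s then 2n-1 @'s, where the shown terms are n = 2, 3, 4, 5, 6.
At n = 7 the blocks have lengths 7, 28, 13.

$$$$$$$****************************@@@@@@@@@@@@@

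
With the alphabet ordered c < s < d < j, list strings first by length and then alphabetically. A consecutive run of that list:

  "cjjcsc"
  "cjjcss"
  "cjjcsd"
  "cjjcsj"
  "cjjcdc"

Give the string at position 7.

cjjcdd

Stepping forward 2 times from cjjcdc: cjjcdc → cjjcds, then the target.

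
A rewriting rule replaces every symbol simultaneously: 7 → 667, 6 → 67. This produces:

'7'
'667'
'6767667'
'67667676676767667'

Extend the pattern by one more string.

φ(67667676676767667) expands symbol-by-symbol to 67 667 67 67 667 67 667 67 67 667 67 667 67 667 67 67 667; joining the 17 pieces gives the next term.

67667676766767667676766767667676676767667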